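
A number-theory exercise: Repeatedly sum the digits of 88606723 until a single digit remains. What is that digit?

4

8+8+6+0+6+7+2+3 = 40
4+0 = 4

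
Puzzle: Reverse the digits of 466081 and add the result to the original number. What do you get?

Reverse of 466081 is 180664.
466081 + 180664 = 646745

646745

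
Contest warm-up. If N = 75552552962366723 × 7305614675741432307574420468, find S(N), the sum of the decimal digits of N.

209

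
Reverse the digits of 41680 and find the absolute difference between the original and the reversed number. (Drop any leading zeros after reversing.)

33066

Reverse of 41680 is 8614.
|41680 − 8614| = 33066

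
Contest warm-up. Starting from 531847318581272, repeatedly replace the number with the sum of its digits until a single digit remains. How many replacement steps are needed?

531847318581272 → 65 → 11 → 2 (3 steps)

3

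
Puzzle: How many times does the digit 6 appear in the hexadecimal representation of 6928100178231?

1

6928100178231 in base 16 is 64D12F33937.
The digit 6 appears 1 time.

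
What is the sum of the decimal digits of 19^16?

19^16 = 288441413567621167681
Sum of its 21 digits: 91.

91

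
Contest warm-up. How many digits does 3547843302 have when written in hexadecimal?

8

3547843302 in base 16 is D377CAE6, which has 8 digits.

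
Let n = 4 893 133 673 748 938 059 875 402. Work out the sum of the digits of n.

126

4+8+9+3+1+3+3+6+7+3+7+4+8+9+3+8+0+5+9+8+7+5+4+0+2 = 126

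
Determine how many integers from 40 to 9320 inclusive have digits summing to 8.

The integers in [40, 9320] that have digits summing to 8: 44, 53, 62, 71, 80, 107, …, 7100, 8000.
161 qualify.

161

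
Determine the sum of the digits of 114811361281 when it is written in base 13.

114811361281 in base 13 is AA9924B846.
Digit sum: 10+10+9+9+2+4+11+8+4+6 = 73.

73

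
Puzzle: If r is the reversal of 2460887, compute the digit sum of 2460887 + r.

25

Reversal of 2460887 is 7880642; 2460887 + 7880642 = 10341529.
Digit sum of 10341529: 1+0+3+4+1+5+2+9 = 25.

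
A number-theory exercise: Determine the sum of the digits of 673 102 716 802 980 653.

74

6+7+3+1+0+2+7+1+6+8+0+2+9+8+0+6+5+3 = 74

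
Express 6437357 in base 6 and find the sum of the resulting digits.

32

6437357 in base 6 is 345550325.
Digit sum: 3+4+5+5+5+0+3+2+5 = 32.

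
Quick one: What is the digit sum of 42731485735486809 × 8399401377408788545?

147

42731485735486809 × 8399401377408788545 = 358918900145371903159433900517802905
Sum of its 36 digits: 147.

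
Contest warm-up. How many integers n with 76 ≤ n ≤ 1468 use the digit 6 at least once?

346

The integers in [76, 1468] that use the digit 6 at least once: 76, 86, 96, 106, 116, 126, …, 1467, 1468.
346 qualify.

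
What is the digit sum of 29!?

29! = 8841761993739701954543616000000
Sum of its 31 digits: 126.

126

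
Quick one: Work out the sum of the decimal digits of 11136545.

26

1+1+1+3+6+5+4+5 = 26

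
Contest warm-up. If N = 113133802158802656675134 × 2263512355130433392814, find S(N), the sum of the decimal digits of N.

213

113133802158802656675134 × 2263512355130433392814 = 256079758969331911048509498406584532208087076
Sum of its 45 digits: 213.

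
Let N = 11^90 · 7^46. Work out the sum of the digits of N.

11^90 · 7^46 = 3979710719785244301303882318786471750676661636653156365295768572620801159634626030970754933437205377830178324806951002370926746022249
Sum of its 133 digits: 583.

583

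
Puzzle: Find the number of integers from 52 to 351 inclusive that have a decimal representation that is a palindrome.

The integers in [52, 351] that have a decimal representation that is a palindrome: 55, 66, 77, 88, 99, 101, …, 333, 343.
30 qualify.

30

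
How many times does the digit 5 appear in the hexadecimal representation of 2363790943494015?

2363790943494015 in base 16 is 865DAF7829F7F.
The digit 5 appears 1 time.

1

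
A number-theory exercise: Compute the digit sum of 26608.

2+6+6+0+8 = 22

22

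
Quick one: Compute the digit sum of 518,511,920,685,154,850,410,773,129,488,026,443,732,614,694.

5+1+8+5+1+1+9+2+0+6+8+5+1+5+4+8+5+0+4+1+0+7+7+3+1+2+9+4+8+8+0+2+6+4+4+3+7+3+2+6+1+4+6+9+4 = 189

189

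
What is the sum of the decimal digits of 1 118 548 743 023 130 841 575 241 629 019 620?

1+1+1+8+5+4+8+7+4+3+0+2+3+1+3+0+8+4+1+5+7+5+2+4+1+6+2+9+0+1+9+6+2+0 = 123

123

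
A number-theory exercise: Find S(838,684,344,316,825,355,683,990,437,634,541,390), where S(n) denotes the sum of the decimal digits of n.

8+3+8+6+8+4+3+4+4+3+1+6+8+2+5+3+5+5+6+8+3+9+9+0+4+3+7+6+3+4+5+4+1+3+9+0 = 170

170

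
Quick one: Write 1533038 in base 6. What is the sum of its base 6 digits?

1533038 in base 6 is 52505222.
Digit sum: 5+2+5+0+5+2+2+2 = 23.

23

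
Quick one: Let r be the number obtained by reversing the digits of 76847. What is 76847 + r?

Reverse of 76847 is 74867.
76847 + 74867 = 151714

151714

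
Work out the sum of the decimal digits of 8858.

8+8+5+8 = 29

29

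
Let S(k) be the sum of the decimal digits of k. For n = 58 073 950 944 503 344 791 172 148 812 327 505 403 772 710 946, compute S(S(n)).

First digit sum: 196.
1+9+6 = 16.

16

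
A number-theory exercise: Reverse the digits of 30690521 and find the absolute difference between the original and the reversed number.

18180918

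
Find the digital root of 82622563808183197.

8+2+6+2+2+5+6+3+8+0+8+1+8+3+1+9+7 = 79
7+9 = 16
1+6 = 7

7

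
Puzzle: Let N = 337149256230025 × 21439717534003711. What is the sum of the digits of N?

145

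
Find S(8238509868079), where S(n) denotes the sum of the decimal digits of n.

73

8+2+3+8+5+0+9+8+6+8+0+7+9 = 73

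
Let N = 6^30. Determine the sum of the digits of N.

6^30 = 221073919720733357899776
Sum of its 24 digits: 117.

117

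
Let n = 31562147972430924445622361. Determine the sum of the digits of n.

3+1+5+6+2+1+4+7+9+7+2+4+3+0+9+2+4+4+4+5+6+2+2+3+6+1 = 102

102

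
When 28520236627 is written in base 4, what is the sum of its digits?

25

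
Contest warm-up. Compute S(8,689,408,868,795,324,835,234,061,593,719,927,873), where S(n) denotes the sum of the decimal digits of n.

8+6+8+9+4+0+8+8+6+8+7+9+5+3+2+4+8+3+5+2+3+4+0+6+1+5+9+3+7+1+9+9+2+7+8+7+3 = 197

197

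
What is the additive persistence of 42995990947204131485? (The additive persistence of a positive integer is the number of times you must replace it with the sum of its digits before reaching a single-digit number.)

3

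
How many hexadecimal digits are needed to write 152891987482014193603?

17

152891987482014193603 in base 16 is 849CD748EF4ED17C3, which has 17 digits.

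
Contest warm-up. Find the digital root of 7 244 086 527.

9

7+2+4+4+0+8+6+5+2+7 = 45
4+5 = 9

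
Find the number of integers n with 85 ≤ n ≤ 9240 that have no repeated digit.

The integers in [85, 9240] that have no repeated digit: 85, 86, 87, 89, 90, 91, …, 9238, 9240.
4827 qualify.

4827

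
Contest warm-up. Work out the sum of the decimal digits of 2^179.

248

2^179 = 766247770432944429179173513575154591809369561091801088
Sum of its 54 digits: 248.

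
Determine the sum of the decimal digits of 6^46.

6^46 = 623673825204293256669089197883129856
Sum of its 36 digits: 180.

180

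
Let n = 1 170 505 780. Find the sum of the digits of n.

1+1+7+0+5+0+5+7+8+0 = 34

34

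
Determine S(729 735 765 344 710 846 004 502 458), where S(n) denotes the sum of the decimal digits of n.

116

7+2+9+7+3+5+7+6+5+3+4+4+7+1+0+8+4+6+0+0+4+5+0+2+4+5+8 = 116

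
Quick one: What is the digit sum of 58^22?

175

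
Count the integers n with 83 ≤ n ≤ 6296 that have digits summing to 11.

The integers in [83, 6296] that have digits summing to 11: 83, 92, 119, 128, 137, 146, …, 6221, 6230.
305 qualify.

305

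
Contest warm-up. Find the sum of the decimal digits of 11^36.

172

11^36 = 30912680532870672635673352936887453361
Sum of its 38 digits: 172.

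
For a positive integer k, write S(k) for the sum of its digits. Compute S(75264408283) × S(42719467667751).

S(75264408283) = 7+5+2+6+4+4+0+8+2+8+3 = 49.
S(42719467667751) = 4+2+7+1+9+4+6+7+6+6+7+7+5+1 = 72.
49 · 72 = 3528.

3528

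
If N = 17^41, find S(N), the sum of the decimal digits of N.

206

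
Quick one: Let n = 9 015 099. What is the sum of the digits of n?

33

9+0+1+5+0+9+9 = 33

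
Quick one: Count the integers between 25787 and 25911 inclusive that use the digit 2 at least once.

125

The integers in [25787, 25911] that use the digit 2 at least once: 25787, 25788, 25789, 25790, 25791, 25792, …, 25910, 25911.
125 qualify.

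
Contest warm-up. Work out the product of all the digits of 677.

294

6×7×7 = 294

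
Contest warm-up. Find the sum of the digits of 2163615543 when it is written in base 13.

2163615543 in base 13 is 2863326AB.
Digit sum: 2+8+6+3+3+2+6+10+11 = 51.

51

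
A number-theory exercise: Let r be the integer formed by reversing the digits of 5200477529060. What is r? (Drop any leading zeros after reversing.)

Reversing 5200477529060 gives 609257740025.

609257740025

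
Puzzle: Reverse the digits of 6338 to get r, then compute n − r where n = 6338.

Reverse of 6338 is 8336.
6338 − 8336 = -1998

-1998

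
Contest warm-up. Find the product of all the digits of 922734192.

54432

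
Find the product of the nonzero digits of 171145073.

2940

1×7×1×1×4×5×7×3 = 2940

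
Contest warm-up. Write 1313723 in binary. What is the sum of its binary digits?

1313723 in base 2 is 101000000101110111011.
Digit sum: 1+0+1+0+0+0+0+0+0+1+0+1+1+1+0+1+1+1+0+1+1 = 11.

11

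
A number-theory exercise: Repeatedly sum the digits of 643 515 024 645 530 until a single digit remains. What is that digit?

6+4+3+5+1+5+0+2+4+6+4+5+5+3+0 = 53
5+3 = 8
(Equivalently, 643 515 024 645 530 mod 9 = 8.)

8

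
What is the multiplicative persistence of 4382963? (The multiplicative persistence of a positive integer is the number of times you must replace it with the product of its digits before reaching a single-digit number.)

4382963 → 31104 → 0 (2 steps)

2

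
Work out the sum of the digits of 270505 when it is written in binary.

270505 in base 2 is 1000010000010101001.
Digit sum: 1+0+0+0+0+1+0+0+0+0+0+1+0+1+0+1+0+0+1 = 6.

6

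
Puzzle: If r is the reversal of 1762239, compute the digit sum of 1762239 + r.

24

Reversal of 1762239 is 9322671; 1762239 + 9322671 = 11084910.
Digit sum of 11084910: 1+1+0+8+4+9+1+0 = 24.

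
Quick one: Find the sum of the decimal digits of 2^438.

2^438 = 709803441694928604052074031140629428079727891296209043243642772637343054798240159498233447962659731992932150006119314388217384402944
Sum of its 132 digits: 568.

568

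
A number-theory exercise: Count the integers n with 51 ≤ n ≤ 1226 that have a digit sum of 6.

37

The integers in [51, 1226] that have a digit sum of 6: 51, 60, 105, 114, 123, 132, …, 1212, 1221.
37 qualify.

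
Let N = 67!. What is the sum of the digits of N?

67! = 36471110918188685288249859096605464427167635314049524593701628500267962436943872000000000000000
Sum of its 95 digits: 369.

369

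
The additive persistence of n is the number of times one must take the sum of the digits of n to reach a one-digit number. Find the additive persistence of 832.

2

832 → 13 → 4 (2 steps)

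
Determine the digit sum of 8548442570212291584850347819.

8+5+4+8+4+4+2+5+7+0+2+1+2+2+9+1+5+8+4+8+5+0+3+4+7+8+1+9 = 126

126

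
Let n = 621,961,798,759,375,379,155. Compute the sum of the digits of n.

6+2+1+9+6+1+7+9+8+7+5+9+3+7+5+3+7+9+1+5+5 = 115

115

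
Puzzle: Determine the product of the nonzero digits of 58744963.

5×8×7×4×4×9×6×3 = 725760

725760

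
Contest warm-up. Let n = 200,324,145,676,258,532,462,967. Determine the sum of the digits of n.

2+0+0+3+2+4+1+4+5+6+7+6+2+5+8+5+3+2+4+6+2+9+6+7 = 99

99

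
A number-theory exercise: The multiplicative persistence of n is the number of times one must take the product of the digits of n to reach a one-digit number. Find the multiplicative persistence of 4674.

4674 → 672 → 84 → 32 → 6 (4 steps)

4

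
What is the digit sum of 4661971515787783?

85

4+6+6+1+9+7+1+5+1+5+7+8+7+7+8+3 = 85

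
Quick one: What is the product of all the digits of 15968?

2160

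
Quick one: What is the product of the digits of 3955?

675

3×9×5×5 = 675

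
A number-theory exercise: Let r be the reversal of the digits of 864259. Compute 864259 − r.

-88209

Reverse of 864259 is 952468.
864259 − 952468 = -88209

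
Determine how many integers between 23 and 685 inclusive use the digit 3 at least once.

211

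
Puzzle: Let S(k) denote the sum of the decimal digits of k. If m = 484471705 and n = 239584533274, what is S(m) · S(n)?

2200

S(484471705) = 4+8+4+4+7+1+7+0+5 = 40.
S(239584533274) = 2+3+9+5+8+4+5+3+3+2+7+4 = 55.
40 · 55 = 2200.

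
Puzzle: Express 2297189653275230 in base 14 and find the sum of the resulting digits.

77

2297189653275230 in base 14 is 2C73A802B93730.
Digit sum: 2+12+7+3+10+8+0+2+11+9+3+7+3+0 = 77.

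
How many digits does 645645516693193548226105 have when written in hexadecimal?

645645516693193548226105 in base 16 is 88B8837ACFE77B61DE39, which has 20 digits.

20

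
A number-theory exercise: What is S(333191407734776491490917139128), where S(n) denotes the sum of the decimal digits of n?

133

3+3+3+1+9+1+4+0+7+7+3+4+7+7+6+4+9+1+4+9+0+9+1+7+1+3+9+1+2+8 = 133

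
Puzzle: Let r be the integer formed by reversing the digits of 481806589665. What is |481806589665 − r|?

85179018519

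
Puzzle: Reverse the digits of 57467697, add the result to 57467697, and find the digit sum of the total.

30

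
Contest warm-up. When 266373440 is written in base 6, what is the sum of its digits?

25

266373440 in base 6 is 42233150212.
Digit sum: 4+2+2+3+3+1+5+0+2+1+2 = 25.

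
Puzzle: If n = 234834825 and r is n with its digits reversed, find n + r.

763273257

Reverse of 234834825 is 528438432.
234834825 + 528438432 = 763273257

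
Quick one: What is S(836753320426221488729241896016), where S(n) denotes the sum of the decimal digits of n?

129

8+3+6+7+5+3+3+2+0+4+2+6+2+2+1+4+8+8+7+2+9+2+4+1+8+9+6+0+1+6 = 129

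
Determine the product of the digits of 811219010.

0

8×1×1×2×1×9×0×1×0 = 0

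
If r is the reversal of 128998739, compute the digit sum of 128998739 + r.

49

Reversal of 128998739 is 937899821; 128998739 + 937899821 = 1066898560.
Digit sum of 1066898560: 1+0+6+6+8+9+8+5+6+0 = 49.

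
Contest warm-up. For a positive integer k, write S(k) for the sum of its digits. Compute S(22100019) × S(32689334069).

795

S(22100019) = 2+2+1+0+0+0+1+9 = 15.
S(32689334069) = 3+2+6+8+9+3+3+4+0+6+9 = 53.
15 · 53 = 795.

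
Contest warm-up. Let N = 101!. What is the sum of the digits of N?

101! = 9425947759838359420851623124482936749562312794702543768327889353416977599316221476503087861591808346911623490003549599583369706302603264000000000000000000000000
Sum of its 160 digits: 639.

639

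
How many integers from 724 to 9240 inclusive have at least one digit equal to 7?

3053

The integers in [724, 9240] that have at least one digit equal to 7: 724, 725, 726, 727, 728, 729, …, 9227, 9237.
3053 qualify.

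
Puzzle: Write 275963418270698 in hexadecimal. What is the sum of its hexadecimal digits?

275963418270698 in base 16 is FAFCBD845BEA.
Digit sum: 15+10+15+12+11+13+8+4+5+11+14+10 = 128.

128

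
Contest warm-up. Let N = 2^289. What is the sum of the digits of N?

2^289 = 994646472819573284310764496293641680200912301594695434880927953786318994025066751066112
Sum of its 87 digits: 398.

398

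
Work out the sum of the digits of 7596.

7+5+9+6 = 27

27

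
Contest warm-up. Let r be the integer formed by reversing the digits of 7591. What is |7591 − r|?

5634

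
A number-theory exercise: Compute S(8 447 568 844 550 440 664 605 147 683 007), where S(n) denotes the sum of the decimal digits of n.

8+4+4+7+5+6+8+8+4+4+5+5+0+4+4+0+6+6+4+6+0+5+1+4+7+6+8+3+0+0+7 = 139

139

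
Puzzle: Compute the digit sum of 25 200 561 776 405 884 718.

2+5+2+0+0+5+6+1+7+7+6+4+0+5+8+8+4+7+1+8 = 86

86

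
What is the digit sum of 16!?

16! = 20922789888000
Sum of its 14 digits: 63.

63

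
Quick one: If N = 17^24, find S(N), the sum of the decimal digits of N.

17^24 = 339448671314611904643504117121
Sum of its 30 digits: 109.

109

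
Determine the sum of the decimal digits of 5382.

18

5+3+8+2 = 18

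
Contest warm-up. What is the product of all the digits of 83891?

1728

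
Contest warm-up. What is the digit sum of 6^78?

270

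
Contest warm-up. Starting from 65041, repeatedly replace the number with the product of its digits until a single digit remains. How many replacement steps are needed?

65041 → 0 (1 step)

1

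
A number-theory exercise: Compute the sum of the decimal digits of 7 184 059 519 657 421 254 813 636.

112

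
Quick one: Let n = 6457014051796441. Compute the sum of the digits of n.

64

6+4+5+7+0+1+4+0+5+1+7+9+6+4+4+1 = 64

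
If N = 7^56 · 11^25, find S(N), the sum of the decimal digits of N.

332

7^56 · 11^25 = 22924895768125019665416834332574176675143170992051845599203429625438423851
Sum of its 74 digits: 332.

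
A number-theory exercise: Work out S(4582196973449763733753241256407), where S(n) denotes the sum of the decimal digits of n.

4+5+8+2+1+9+6+9+7+3+4+4+9+7+6+3+7+3+3+7+5+3+2+4+1+2+5+6+4+0+7 = 146

146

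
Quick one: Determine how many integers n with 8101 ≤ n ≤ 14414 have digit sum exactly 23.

284

The integers in [8101, 14414] that have digit sum exactly 23: 8159, 8168, 8177, 8186, 8195, 8249, …, 14387, 14396.
284 qualify.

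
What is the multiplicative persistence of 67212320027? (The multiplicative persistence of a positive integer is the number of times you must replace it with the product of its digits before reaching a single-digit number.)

1

67212320027 → 0 (1 step)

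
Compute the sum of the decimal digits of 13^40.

193

13^40 = 361188648084531445929920877641340156544317601
Sum of its 45 digits: 193.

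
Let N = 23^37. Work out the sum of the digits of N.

23^37 = 242063847902005849254176436075394136454464685331703
Sum of its 51 digits: 212.

212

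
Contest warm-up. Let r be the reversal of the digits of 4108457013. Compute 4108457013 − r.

1000908999

Reverse of 4108457013 is 3107548014.
4108457013 − 3107548014 = 1000908999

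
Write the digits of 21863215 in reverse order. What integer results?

51236812

Reversing 21863215 gives 51236812.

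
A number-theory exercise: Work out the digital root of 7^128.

4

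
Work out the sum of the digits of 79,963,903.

46

7+9+9+6+3+9+0+3 = 46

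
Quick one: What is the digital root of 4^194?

7

The digital root of n equals n mod 9 (or 9 when 9 | n), so we need 4^194 mod 9.
4^194 ≡ 7 (mod 9), so the digital root is 7.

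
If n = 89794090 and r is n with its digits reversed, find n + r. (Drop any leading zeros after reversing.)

Reverse of 89794090 is 9049798.
89794090 + 9049798 = 98843888

98843888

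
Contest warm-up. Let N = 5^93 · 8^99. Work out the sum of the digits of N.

253

5^93 · 8^99 = 25711008708143844408671393477458601640355247900524685364822016000000000000000000000000000000000000000000000000000000000000000000000000000000000000000000000
Sum of its 155 digits: 253.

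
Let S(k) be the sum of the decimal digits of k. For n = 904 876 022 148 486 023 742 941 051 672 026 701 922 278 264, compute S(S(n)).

First digit sum: 180.
1+8+0 = 9.

9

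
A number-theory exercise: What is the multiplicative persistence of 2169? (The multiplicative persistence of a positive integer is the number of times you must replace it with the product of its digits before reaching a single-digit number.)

2

2169 → 108 → 0 (2 steps)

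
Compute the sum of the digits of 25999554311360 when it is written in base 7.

44

25999554311360 in base 7 is 5322256123161230.
Digit sum: 5+3+2+2+2+5+6+1+2+3+1+6+1+2+3+0 = 44.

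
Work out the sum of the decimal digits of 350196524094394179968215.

112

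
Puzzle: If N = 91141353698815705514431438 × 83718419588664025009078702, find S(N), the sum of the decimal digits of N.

91141353698815705514431438 × 83718419588664025009078702 = 7630210090836289151158717804704573422903229725033476
Sum of its 52 digits: 208.

208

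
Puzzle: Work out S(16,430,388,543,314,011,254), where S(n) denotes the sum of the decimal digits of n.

66

1+6+4+3+0+3+8+8+5+4+3+3+1+4+0+1+1+2+5+4 = 66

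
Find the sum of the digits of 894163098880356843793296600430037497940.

185

8+9+4+1+6+3+0+9+8+8+8+0+3+5+6+8+4+3+7+9+3+2+9+6+6+0+0+4+3+0+0+3+7+4+9+7+9+4+0 = 185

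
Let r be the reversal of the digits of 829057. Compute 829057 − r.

78129

Reverse of 829057 is 750928.
829057 − 750928 = 78129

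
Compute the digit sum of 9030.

12

9+0+3+0 = 12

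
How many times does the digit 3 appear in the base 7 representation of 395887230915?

2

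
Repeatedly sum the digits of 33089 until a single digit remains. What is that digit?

5

3+3+0+8+9 = 23
2+3 = 5
(Equivalently, 33089 mod 9 = 5.)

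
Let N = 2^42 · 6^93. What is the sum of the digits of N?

342

2^42 · 6^93 = 10264223582260783156347038724409185924404460501997014598121171105373212892952226955264
Sum of its 86 digits: 342.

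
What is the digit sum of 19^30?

163

19^30 = 230466617897195215045509519405933293401
Sum of its 39 digits: 163.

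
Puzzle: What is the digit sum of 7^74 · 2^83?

7^74 · 2^83 = 3332303898195690071340514001522867524591241962955717015119560031649506923936637509435392
Sum of its 88 digits: 362.

362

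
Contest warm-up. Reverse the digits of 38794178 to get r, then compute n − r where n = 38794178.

-48355605

Reverse of 38794178 is 87149783.
38794178 − 87149783 = -48355605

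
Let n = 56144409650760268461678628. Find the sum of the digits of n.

5+6+1+4+4+4+0+9+6+5+0+7+6+0+2+6+8+4+6+1+6+7+8+6+2+8 = 121

121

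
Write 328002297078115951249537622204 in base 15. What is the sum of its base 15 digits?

328002297078115951249537622204 in base 15 is 1473EBDA397556381C6CA43EBE.
Digit sum: 1+4+7+3+14+11+13+10+3+9+7+5+5+6+3+8+1+12+6+12+10+4+3+14+11+14 = 196.

196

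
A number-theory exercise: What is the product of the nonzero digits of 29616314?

7776

2×9×6×1×6×3×1×4 = 7776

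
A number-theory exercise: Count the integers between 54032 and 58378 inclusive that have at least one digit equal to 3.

1215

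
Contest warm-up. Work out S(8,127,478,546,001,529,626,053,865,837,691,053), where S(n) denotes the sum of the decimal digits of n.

8+1+2+7+4+7+8+5+4+6+0+0+1+5+2+9+6+2+6+0+5+3+8+6+5+8+3+7+6+9+1+0+5+3 = 152

152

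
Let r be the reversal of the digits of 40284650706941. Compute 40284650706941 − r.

25323945058737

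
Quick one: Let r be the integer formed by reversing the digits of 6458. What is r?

8546

Reversing 6458 gives 8546.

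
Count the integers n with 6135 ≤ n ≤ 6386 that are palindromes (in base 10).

2

The integers in [6135, 6386] that are palindromes (in base 10): 6226, 6336.
2 qualify.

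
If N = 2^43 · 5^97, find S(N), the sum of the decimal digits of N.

127

2^43 · 5^97 = 555111512312578270211815834045410156250000000000000000000000000000000000000000000
Sum of its 81 digits: 127.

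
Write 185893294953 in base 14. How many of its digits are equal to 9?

1

185893294953 in base 14 is 8DD678DC49.
The digit 9 appears 1 time.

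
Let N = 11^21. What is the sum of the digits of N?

71

11^21 = 7400249944258160101211
Sum of its 22 digits: 71.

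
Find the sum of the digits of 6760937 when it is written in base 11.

47

6760937 in base 11 is 38A8657.
Digit sum: 3+8+10+8+6+5+7 = 47.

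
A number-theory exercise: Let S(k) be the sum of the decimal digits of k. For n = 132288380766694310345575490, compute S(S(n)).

11

First digit sum: 119.
1+1+9 = 11.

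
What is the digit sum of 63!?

63! = 1982608315404440064116146708361898137544773690227268628106279599612729753600000000000000
Sum of its 88 digits: 333.

333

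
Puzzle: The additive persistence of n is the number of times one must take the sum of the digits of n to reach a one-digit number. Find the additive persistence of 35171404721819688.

35171404721819688 → 75 → 12 → 3 (3 steps)

3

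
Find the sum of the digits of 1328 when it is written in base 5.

8

1328 in base 5 is 20303.
Digit sum: 2+0+3+0+3 = 8.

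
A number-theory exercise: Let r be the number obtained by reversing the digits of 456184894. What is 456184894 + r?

954666548

Reverse of 456184894 is 498481654.
456184894 + 498481654 = 954666548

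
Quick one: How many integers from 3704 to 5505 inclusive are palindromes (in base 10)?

The integers in [3704, 5505] that are palindromes (in base 10): 3773, 3883, 3993, 4004, 4114, 4224, …, 5335, 5445.
18 qualify.

18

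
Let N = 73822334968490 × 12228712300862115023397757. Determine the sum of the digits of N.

164

73822334968490 × 12228712300862115023397757 = 902752095707537119465636811115331676930
Sum of its 39 digits: 164.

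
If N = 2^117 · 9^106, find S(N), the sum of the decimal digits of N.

2^117 · 9^106 = 23453922904901157925974004660146267549432506056451215650104917401308364926619667108440825750109476625733651272193515496503840883450314752
Sum of its 137 digits: 558.

558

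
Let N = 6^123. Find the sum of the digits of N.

423

6^123 = 515945462261783755152398841011116745459156698526467621650685651061658400624853041221985753890816
Sum of its 96 digits: 423.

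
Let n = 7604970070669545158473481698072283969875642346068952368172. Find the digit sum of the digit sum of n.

17

First digit sum: 287.
2+8+7 = 17.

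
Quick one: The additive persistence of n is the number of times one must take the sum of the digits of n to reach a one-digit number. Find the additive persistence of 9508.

9508 → 22 → 4 (2 steps)

2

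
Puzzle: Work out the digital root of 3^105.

The digital root of n equals n mod 9 (or 9 when 9 | n), so we need 3^105 mod 9.
3^105 ≡ 0 (mod 9), so the digital root is 9.

9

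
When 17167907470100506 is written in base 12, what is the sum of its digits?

17167907470100506 in base 12 is 11455B35976A578A.
Digit sum: 1+1+4+5+5+11+3+5+9+7+6+10+5+7+8+10 = 97.

97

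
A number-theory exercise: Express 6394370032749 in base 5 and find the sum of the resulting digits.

41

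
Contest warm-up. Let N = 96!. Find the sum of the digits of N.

648

96! = 991677934870949689209571401541893801158183648651267795444376054838492222809091499987689476037000748982075094738965754305639874560000000000000000000000
Sum of its 150 digits: 648.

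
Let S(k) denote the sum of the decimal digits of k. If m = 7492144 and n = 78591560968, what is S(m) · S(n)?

1984

S(7492144) = 7+4+9+2+1+4+4 = 31.
S(78591560968) = 7+8+5+9+1+5+6+0+9+6+8 = 64.
31 · 64 = 1984.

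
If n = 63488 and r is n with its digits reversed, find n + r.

Reverse of 63488 is 88436.
63488 + 88436 = 151924

151924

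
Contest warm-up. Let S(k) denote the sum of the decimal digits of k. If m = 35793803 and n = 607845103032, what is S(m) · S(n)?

1482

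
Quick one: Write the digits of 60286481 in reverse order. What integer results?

18468206

Reversing 60286481 gives 18468206.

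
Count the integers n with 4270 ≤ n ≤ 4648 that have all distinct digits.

161

The integers in [4270, 4648] that have all distinct digits: 4270, 4271, 4273, 4275, 4276, 4278, …, 4638, 4639.
161 qualify.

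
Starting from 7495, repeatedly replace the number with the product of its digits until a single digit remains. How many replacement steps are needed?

7495 → 1260 → 0 (2 steps)

2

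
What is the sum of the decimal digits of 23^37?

23^37 = 242063847902005849254176436075394136454464685331703
Sum of its 51 digits: 212.

212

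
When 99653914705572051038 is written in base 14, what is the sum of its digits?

110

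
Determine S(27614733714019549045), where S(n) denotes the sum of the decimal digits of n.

2+7+6+1+4+7+3+3+7+1+4+0+1+9+5+4+9+0+4+5 = 82

82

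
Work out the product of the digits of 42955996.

4×2×9×5×5×9×9×6 = 874800

874800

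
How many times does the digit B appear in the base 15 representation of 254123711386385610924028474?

254123711386385610924028474 in base 15 is 35E3520CA7D96D89E67BB84.
The digit B appears 2 times.

2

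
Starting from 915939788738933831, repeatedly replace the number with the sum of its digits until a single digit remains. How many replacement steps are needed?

915939788738933831 → 104 → 5 (2 steps)

2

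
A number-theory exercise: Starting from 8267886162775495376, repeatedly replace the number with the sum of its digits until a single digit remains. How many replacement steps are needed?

8267886162775495376 → 107 → 8 (2 steps)

2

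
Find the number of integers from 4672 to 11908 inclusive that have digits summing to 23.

404

The integers in [4672, 11908] that have digits summing to 23: 4676, 4685, 4694, 4739, 4748, 4757, …, 11885, 11894.
404 qualify.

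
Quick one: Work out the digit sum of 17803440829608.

60

1+7+8+0+3+4+4+0+8+2+9+6+0+8 = 60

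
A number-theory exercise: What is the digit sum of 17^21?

116

17^21 = 69091933913008732880827217
Sum of its 26 digits: 116.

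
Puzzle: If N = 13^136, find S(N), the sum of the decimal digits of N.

670

13^136 = 31354213678733635911164650912479057287232380108133268143361865784085839771102774695632601950948771908816812831552943801338010611629529997455360988164641
Sum of its 152 digits: 670.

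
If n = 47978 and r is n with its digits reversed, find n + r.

135952

Reverse of 47978 is 87974.
47978 + 87974 = 135952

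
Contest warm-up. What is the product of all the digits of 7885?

2240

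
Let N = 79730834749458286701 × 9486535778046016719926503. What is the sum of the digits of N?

79730834749458286701 × 9486535778046016719926503 = 756369416464210654399790203347218705022336603
Sum of its 45 digits: 183.

183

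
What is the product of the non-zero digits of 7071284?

7×7×1×2×8×4 = 3136

3136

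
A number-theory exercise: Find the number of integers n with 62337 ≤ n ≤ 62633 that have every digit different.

114

The integers in [62337, 62633] that have every digit different: 62340, 62341, 62345, 62347, 62348, 62349, …, 62597, 62598.
114 qualify.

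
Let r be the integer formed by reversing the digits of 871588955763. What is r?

Reversing 871588955763 gives 367559885178.

367559885178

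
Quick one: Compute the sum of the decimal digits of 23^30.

23^30 = 71094348791151363024389554286420996798449
Sum of its 41 digits: 199.

199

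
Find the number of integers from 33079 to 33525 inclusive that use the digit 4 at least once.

162

The integers in [33079, 33525] that use the digit 4 at least once: 33084, 33094, 33104, 33114, 33124, 33134, …, 33514, 33524.
162 qualify.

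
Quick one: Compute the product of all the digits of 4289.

576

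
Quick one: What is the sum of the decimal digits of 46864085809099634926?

4+6+8+6+4+0+8+5+8+0+9+0+9+9+6+3+4+9+2+6 = 106

106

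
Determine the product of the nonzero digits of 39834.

2592

3×9×8×3×4 = 2592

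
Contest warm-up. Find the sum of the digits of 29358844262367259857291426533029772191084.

190

2+9+3+5+8+8+4+4+2+6+2+3+6+7+2+5+9+8+5+7+2+9+1+4+2+6+5+3+3+0+2+9+7+7+2+1+9+1+0+8+4 = 190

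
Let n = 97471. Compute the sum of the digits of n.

28

9+7+4+7+1 = 28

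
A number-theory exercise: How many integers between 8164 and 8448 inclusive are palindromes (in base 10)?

3

The integers in [8164, 8448] that are palindromes (in base 10): 8228, 8338, 8448.
3 qualify.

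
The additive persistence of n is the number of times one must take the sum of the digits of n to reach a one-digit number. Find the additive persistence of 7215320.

2

7215320 → 20 → 2 (2 steps)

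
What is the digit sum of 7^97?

7^97 = 9429960669459935834824045974053110235735286294182581343830598633795018832760723207
Sum of its 82 digits: 376.

376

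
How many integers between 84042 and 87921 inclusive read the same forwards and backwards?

39

The integers in [84042, 87921] that read the same forwards and backwards: 84048, 84148, 84248, 84348, 84448, 84548, …, 87778, 87878.
39 qualify.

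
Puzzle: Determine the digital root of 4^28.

4

The digital root of n equals n mod 9 (or 9 when 9 | n), so we need 4^28 mod 9.
4^28 ≡ 4 (mod 9), so the digital root is 4.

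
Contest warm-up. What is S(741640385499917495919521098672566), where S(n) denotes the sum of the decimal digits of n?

171

7+4+1+6+4+0+3+8+5+4+9+9+9+1+7+4+9+5+9+1+9+5+2+1+0+9+8+6+7+2+5+6+6 = 171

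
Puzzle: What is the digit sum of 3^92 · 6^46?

3^92 · 6^46 = 48990621822776780810125675577603484364050283017223498154939414063596688004612096
Sum of its 80 digits: 351.

351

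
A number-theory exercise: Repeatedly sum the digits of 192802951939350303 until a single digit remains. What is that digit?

9

1+9+2+8+0+2+9+5+1+9+3+9+3+5+0+3+0+3 = 72
7+2 = 9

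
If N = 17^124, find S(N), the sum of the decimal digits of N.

17^124 = 376414418712043525108449753992028277896875254688784639448088449288103977990942837444765408049824431649905775908745086949195830632751654869116871750685121
Sum of its 153 digits: 757.

757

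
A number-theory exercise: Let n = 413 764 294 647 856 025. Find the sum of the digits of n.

83

4+1+3+7+6+4+2+9+4+6+4+7+8+5+6+0+2+5 = 83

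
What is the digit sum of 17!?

17! = 355687428096000
Sum of its 15 digits: 63.

63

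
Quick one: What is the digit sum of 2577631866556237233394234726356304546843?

178

2+5+7+7+6+3+1+8+6+6+5+5+6+2+3+7+2+3+3+3+9+4+2+3+4+7+2+6+3+5+6+3+0+4+5+4+6+8+4+3 = 178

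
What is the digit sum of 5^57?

215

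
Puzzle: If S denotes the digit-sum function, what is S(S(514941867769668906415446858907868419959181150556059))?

First digit sum: 268.
2+6+8 = 16.

16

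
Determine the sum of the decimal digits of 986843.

9+8+6+8+4+3 = 38

38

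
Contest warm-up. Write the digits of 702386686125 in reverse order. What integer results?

Reversing 702386686125 gives 521686683207.

521686683207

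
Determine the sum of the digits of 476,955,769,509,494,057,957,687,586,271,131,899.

4+7+6+9+5+5+7+6+9+5+0+9+4+9+4+0+5+7+9+5+7+6+8+7+5+8+6+2+7+1+1+3+1+8+9+9 = 203

203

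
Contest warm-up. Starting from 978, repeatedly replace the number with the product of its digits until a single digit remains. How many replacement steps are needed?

978 → 504 → 0 (2 steps)

2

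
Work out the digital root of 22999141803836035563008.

2+2+9+9+9+1+4+1+8+0+3+8+3+6+0+3+5+5+6+3+0+0+8 = 95
9+5 = 14
1+4 = 5

5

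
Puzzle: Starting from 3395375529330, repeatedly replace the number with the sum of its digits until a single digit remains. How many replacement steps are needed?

3395375529330 → 57 → 12 → 3 (3 steps)

3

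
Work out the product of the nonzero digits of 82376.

2016

8×2×3×7×6 = 2016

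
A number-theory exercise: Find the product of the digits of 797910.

0

7×9×7×9×1×0 = 0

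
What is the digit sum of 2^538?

2^538 = 899782758908639276562107701537196371773939423660383326620151114522367516134297574063808137220778171429984182126704179024641653211098859937801703036173032771026944
Sum of its 162 digits: 700.

700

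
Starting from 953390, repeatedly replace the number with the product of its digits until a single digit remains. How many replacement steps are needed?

1

953390 → 0 (1 step)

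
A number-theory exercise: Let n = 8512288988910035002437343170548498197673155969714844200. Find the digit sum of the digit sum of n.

First digit sum: 247.
2+4+7 = 13.

13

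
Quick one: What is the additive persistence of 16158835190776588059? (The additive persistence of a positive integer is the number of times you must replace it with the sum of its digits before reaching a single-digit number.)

2

16158835190776588059 → 102 → 3 (2 steps)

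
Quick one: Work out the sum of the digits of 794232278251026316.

70

7+9+4+2+3+2+2+7+8+2+5+1+0+2+6+3+1+6 = 70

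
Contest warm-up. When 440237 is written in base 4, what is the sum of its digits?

20

440237 in base 4 is 1223132231.
Digit sum: 1+2+2+3+1+3+2+2+3+1 = 20.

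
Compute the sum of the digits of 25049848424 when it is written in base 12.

51

25049848424 in base 12 is 4A31188088.
Digit sum: 4+10+3+1+1+8+8+0+8+8 = 51.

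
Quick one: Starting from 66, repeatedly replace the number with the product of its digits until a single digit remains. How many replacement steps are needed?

3

66 → 36 → 18 → 8 (3 steps)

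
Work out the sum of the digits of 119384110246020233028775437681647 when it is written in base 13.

119384110246020233028775437681647 in base 13 is 79156C25561C4AB7A63101A347964.
Digit sum: 7+9+1+5+6+12+2+5+5+6+1+12+4+10+11+7+10+6+3+1+0+1+10+3+4+7+9+6+4 = 167.

167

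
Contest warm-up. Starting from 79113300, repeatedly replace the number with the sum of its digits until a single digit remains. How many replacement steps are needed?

2

79113300 → 24 → 6 (2 steps)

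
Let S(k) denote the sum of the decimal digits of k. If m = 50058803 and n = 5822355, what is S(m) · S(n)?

870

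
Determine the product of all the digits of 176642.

2016

1×7×6×6×4×2 = 2016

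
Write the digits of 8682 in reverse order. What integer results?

2868

Reversing 8682 gives 2868.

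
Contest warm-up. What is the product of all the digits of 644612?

6×4×4×6×1×2 = 1152

1152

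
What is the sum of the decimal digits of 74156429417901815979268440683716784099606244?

213

7+4+1+5+6+4+2+9+4+1+7+9+0+1+8+1+5+9+7+9+2+6+8+4+4+0+6+8+3+7+1+6+7+8+4+0+9+9+6+0+6+2+4+4 = 213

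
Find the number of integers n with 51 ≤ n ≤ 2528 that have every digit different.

The integers in [51, 2528] that have every digit different: 51, 52, 53, 54, 56, 57, …, 2518, 2519.
1434 qualify.

1434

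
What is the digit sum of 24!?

81

24! = 620448401733239439360000
Sum of its 24 digits: 81.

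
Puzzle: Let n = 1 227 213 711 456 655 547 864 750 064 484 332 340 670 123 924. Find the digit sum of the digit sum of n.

First digit sum: 179.
1+7+9 = 17.

17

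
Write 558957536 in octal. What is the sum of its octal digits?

25

558957536 in base 8 is 4124201740.
Digit sum: 4+1+2+4+2+0+1+7+4+0 = 25.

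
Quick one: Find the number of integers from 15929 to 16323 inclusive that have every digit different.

121

The integers in [15929, 16323] that have every digit different: 15930, 15932, 15934, 15936, 15937, 15938, …, 16309, 16320.
121 qualify.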